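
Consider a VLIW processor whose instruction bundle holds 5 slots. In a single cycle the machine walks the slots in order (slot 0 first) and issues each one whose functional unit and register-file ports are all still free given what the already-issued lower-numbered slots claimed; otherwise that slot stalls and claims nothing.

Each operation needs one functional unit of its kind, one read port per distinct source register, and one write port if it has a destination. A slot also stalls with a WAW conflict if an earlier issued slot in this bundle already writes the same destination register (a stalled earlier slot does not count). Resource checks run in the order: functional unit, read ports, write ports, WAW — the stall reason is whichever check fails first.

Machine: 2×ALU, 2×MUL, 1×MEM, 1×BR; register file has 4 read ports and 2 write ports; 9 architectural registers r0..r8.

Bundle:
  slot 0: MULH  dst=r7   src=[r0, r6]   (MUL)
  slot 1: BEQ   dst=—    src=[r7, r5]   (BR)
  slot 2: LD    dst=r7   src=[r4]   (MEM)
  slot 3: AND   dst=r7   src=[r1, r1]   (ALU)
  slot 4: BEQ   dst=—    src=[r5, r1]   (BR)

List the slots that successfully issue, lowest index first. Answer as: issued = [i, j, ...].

issued = [0, 1]

[0] MUL needs rd=2 wr=1: ok; after: ALU=2 MUL=1 MEM=1 BR=1, R=2, W=1
[1] BR needs rd=2 wr=0: ok; after: ALU=2 MUL=1 MEM=1 BR=0, R=0, W=1
[2] MEM needs rd=1 wr=1: RD_PORT; after: ALU=2 MUL=1 MEM=1 BR=0, R=0, W=1
[3] ALU needs rd=1 wr=1: RD_PORT; after: ALU=2 MUL=1 MEM=1 BR=0, R=0, W=1
[4] BR needs rd=2 wr=0: FU; after: ALU=2 MUL=1 MEM=1 BR=0, R=0, W=1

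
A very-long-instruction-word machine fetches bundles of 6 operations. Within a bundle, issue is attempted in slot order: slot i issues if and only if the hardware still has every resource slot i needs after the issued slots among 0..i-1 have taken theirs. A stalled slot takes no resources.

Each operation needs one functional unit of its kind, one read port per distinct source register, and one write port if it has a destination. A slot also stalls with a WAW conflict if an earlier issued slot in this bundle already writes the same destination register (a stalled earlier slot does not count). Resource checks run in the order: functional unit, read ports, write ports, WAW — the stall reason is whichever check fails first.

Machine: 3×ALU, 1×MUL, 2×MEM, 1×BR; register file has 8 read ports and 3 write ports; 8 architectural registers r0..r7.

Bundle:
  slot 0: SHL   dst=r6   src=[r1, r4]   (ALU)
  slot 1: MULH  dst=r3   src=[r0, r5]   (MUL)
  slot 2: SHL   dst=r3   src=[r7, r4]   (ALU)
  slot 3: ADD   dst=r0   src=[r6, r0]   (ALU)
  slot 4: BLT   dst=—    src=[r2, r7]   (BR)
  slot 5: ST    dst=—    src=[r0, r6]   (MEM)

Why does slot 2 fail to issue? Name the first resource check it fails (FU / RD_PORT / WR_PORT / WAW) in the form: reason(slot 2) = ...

[0] ALU needs rd=2 wr=1: ok; after: ALU=2 MUL=1 MEM=2 BR=1, R=6, W=2
[1] MUL needs rd=2 wr=1: ok; after: ALU=2 MUL=0 MEM=2 BR=1, R=4, W=1
[2] ALU needs rd=2 wr=1: WAW; after: ALU=2 MUL=0 MEM=2 BR=1, R=4, W=1
[3] ALU needs rd=2 wr=1: ok; after: ALU=1 MUL=0 MEM=2 BR=1, R=2, W=0
[4] BR needs rd=2 wr=0: ok; after: ALU=1 MUL=0 MEM=2 BR=0, R=0, W=0
[5] MEM needs rd=2 wr=0: RD_PORT; after: ALU=1 MUL=0 MEM=2 BR=0, R=0, W=0

reason(slot 2) = WAW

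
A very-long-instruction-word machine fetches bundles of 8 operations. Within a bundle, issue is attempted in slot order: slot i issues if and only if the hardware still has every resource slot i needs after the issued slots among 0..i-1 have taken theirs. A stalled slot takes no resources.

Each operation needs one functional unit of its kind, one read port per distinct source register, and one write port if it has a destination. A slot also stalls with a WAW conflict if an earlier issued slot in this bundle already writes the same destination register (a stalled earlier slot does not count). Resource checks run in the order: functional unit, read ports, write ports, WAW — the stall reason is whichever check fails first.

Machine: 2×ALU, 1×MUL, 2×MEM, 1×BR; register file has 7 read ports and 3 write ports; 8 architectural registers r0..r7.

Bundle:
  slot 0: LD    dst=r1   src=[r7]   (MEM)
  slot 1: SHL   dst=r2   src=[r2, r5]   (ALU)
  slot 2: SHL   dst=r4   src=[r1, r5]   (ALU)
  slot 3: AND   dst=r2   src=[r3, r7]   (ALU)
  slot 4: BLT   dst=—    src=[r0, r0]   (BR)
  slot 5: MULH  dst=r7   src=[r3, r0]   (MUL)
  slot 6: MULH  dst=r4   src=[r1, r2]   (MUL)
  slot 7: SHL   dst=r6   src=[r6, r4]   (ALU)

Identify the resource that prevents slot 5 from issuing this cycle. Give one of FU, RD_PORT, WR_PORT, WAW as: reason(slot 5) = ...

(0) want 1×MEM +1rd +1wr — yes → AL2|MU1|ME1|BR1|rd6|wr2
(1) want 1×ALU +2rd +1wr — yes → AL1|MU1|ME1|BR1|rd4|wr1
(2) want 1×ALU +2rd +1wr — yes → AL0|MU1|ME1|BR1|rd2|wr0
(3) want 1×ALU +2rd +1wr — FU → AL0|MU1|ME1|BR1|rd2|wr0
(4) want 1×BR +1rd +0wr — yes → AL0|MU1|ME1|BR0|rd1|wr0
(5) want 1×MUL +2rd +1wr — RD_PORT → AL0|MU1|ME1|BR0|rd1|wr0
(6) want 1×MUL +2rd +1wr — RD_PORT → AL0|MU1|ME1|BR0|rd1|wr0
(7) want 1×ALU +2rd +1wr — FU → AL0|MU1|ME1|BR0|rd1|wr0

reason(slot 5) = RD_PORT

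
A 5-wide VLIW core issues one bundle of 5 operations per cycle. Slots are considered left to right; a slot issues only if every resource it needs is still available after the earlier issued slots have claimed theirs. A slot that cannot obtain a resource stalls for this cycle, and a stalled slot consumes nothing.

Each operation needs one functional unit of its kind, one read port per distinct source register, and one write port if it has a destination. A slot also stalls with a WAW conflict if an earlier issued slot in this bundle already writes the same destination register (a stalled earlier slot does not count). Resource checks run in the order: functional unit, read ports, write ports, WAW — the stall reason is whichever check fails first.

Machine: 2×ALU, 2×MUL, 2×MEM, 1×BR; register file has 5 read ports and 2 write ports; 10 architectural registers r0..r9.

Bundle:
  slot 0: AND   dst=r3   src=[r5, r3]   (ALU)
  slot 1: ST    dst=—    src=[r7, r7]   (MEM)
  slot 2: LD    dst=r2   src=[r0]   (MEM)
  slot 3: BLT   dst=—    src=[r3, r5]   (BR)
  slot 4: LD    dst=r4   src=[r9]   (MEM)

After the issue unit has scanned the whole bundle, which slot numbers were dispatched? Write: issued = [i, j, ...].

issued = [0, 1, 2]

  0. ALU→r3 ⇒ go  {1A/2Mu/2Ld/1B | 3r 1w}
  1. MEM ⇒ go  {1A/2Mu/1Ld/1B | 2r 1w}
  2. MEM→r2 ⇒ go  {1A/2Mu/0Ld/1B | 1r 0w}
  3. BR ⇒ no(RD_PORT)  {1A/2Mu/0Ld/1B | 1r 0w}
  4. MEM→r4 ⇒ no(FU)  {1A/2Mu/0Ld/1B | 1r 0w}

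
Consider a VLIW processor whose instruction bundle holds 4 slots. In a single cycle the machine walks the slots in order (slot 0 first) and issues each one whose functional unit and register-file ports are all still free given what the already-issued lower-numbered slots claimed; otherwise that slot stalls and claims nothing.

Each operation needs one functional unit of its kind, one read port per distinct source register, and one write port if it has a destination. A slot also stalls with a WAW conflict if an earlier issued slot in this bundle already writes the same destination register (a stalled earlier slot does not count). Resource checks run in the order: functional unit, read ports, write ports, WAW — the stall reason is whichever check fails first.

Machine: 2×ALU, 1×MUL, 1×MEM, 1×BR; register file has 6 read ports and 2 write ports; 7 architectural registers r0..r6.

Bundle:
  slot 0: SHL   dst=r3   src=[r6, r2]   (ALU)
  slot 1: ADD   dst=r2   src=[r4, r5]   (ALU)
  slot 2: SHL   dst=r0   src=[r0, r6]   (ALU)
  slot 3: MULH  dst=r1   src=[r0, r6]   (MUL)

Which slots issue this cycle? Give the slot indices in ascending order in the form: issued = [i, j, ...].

[0] ALU needs rd=2 wr=1: ok; after: ALU=1 MUL=1 MEM=1 BR=1, R=4, W=1
[1] ALU needs rd=2 wr=1: ok; after: ALU=0 MUL=1 MEM=1 BR=1, R=2, W=0
[2] ALU needs rd=2 wr=1: FU; after: ALU=0 MUL=1 MEM=1 BR=1, R=2, W=0
[3] MUL needs rd=2 wr=1: WR_PORT; after: ALU=0 MUL=1 MEM=1 BR=1, R=2, W=0

issued = [0, 1]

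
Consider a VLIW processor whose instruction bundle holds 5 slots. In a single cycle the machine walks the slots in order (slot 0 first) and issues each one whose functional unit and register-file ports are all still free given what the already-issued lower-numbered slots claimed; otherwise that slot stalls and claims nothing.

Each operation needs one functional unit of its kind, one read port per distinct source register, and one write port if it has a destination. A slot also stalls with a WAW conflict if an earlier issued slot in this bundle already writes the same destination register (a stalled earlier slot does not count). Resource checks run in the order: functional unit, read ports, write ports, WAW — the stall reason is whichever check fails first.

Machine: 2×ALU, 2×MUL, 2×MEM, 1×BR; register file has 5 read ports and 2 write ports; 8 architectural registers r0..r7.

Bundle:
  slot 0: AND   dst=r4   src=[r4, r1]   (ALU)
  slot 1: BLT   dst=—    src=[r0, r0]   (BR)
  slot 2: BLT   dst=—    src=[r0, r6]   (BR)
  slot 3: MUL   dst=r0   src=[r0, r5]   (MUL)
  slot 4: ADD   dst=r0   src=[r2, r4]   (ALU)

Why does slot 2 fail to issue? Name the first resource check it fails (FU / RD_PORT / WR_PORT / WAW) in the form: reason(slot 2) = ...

reason(slot 2) = FU

  0. ALU→r4 ⇒ go  {1A/2Mu/2Ld/1B | 3r 1w}
  1. BR ⇒ go  {1A/2Mu/2Ld/0B | 2r 1w}
  2. BR ⇒ no(FU)  {1A/2Mu/2Ld/0B | 2r 1w}
  3. MUL→r0 ⇒ go  {1A/1Mu/2Ld/0B | 0r 0w}
  4. ALU→r0 ⇒ no(RD_PORT)  {1A/1Mu/2Ld/0B | 0r 0w}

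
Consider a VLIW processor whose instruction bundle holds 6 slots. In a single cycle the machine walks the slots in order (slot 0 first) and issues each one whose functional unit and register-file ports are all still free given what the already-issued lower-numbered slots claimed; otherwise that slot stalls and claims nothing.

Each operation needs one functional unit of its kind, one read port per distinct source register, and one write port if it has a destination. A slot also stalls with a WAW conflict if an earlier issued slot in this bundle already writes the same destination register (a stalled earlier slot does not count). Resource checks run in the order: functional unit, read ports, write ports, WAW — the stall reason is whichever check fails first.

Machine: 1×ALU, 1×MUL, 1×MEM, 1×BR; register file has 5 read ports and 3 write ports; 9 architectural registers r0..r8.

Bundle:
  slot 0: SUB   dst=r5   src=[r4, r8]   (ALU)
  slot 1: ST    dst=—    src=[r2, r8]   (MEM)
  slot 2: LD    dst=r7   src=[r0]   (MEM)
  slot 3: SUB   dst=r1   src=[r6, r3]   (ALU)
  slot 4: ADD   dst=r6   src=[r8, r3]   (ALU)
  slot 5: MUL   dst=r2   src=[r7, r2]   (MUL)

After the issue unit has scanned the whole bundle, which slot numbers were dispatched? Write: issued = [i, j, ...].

issued = [0, 1]

[0] ALU needs rd=2 wr=1: ok; after: ALU=0 MUL=1 MEM=1 BR=1, R=3, W=2
[1] MEM needs rd=2 wr=0: ok; after: ALU=0 MUL=1 MEM=0 BR=1, R=1, W=2
[2] MEM needs rd=1 wr=1: FU; after: ALU=0 MUL=1 MEM=0 BR=1, R=1, W=2
[3] ALU needs rd=2 wr=1: FU; after: ALU=0 MUL=1 MEM=0 BR=1, R=1, W=2
[4] ALU needs rd=2 wr=1: FU; after: ALU=0 MUL=1 MEM=0 BR=1, R=1, W=2
[5] MUL needs rd=2 wr=1: RD_PORT; after: ALU=0 MUL=1 MEM=0 BR=1, R=1, W=2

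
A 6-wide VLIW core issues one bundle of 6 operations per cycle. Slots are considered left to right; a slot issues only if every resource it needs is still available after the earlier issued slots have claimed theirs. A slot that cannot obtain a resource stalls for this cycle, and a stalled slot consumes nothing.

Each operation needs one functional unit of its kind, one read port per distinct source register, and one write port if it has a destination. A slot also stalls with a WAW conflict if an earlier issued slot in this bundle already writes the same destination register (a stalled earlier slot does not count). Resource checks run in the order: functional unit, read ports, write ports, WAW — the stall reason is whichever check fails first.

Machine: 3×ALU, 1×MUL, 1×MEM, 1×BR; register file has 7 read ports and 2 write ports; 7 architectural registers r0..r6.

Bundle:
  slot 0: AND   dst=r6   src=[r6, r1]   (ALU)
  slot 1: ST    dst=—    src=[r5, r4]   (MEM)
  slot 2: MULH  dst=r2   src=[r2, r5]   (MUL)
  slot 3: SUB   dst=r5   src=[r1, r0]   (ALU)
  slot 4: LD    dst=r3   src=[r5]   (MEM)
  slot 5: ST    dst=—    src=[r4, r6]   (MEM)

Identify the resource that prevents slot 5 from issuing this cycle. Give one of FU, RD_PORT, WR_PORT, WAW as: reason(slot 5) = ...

slot 0 (ALU): ISSUE — free A2,Mu1,Ld1,B1 rp5 wp1
slot 1 (MEM): ISSUE — free A2,Mu1,Ld0,B1 rp3 wp1
slot 2 (MUL): ISSUE — free A2,Mu0,Ld0,B1 rp1 wp0
slot 3 (ALU): stall RD_PORT — free A2,Mu0,Ld0,B1 rp1 wp0
slot 4 (MEM): stall FU — free A2,Mu0,Ld0,B1 rp1 wp0
slot 5 (MEM): stall FU — free A2,Mu0,Ld0,B1 rp1 wp0

reason(slot 5) = FU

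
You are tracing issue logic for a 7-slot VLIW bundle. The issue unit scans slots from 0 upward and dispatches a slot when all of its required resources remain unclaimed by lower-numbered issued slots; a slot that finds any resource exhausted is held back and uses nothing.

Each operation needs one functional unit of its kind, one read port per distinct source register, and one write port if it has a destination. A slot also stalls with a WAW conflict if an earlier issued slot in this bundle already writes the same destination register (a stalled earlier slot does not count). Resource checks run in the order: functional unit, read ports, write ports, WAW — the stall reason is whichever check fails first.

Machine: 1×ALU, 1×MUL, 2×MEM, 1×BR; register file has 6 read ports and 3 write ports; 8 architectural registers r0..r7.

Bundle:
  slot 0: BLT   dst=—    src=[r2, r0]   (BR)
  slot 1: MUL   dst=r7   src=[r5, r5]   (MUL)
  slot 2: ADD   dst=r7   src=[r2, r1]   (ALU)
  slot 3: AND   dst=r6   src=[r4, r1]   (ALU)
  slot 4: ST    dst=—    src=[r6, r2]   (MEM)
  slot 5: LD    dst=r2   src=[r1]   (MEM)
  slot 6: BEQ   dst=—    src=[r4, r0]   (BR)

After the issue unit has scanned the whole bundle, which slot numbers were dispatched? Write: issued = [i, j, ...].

issued = [0, 1, 3, 5]

(0) want 1×BR +2rd +0wr — yes → AL1|MU1|ME2|BR0|rd4|wr3
(1) want 1×MUL +1rd +1wr — yes → AL1|MU0|ME2|BR0|rd3|wr2
(2) want 1×ALU +2rd +1wr — WAW → AL1|MU0|ME2|BR0|rd3|wr2
(3) want 1×ALU +2rd +1wr — yes → AL0|MU0|ME2|BR0|rd1|wr1
(4) want 1×MEM +2rd +0wr — RD_PORT → AL0|MU0|ME2|BR0|rd1|wr1
(5) want 1×MEM +1rd +1wr — yes → AL0|MU0|ME1|BR0|rd0|wr0
(6) want 1×BR +2rd +0wr — FU → AL0|MU0|ME1|BR0|rd0|wr0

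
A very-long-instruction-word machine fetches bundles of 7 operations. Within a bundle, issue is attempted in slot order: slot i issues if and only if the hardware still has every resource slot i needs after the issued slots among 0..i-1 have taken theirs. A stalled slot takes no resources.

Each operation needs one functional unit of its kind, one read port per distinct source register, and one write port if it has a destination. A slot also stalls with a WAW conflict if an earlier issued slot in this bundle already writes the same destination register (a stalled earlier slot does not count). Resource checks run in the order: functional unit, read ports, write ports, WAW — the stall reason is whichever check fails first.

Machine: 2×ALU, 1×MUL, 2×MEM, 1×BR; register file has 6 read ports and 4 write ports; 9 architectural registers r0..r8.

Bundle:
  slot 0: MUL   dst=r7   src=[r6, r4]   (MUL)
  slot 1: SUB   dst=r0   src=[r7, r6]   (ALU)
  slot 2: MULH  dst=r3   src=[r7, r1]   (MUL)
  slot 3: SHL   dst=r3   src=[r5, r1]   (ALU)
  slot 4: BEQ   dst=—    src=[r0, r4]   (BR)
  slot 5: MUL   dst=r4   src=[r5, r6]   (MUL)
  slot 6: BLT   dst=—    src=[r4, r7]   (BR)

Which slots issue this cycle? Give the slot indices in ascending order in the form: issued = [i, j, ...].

(0) want 1×MUL +2rd +1wr — yes → AL2|MU0|ME2|BR1|rd4|wr3
(1) want 1×ALU +2rd +1wr — yes → AL1|MU0|ME2|BR1|rd2|wr2
(2) want 1×MUL +2rd +1wr — FU → AL1|MU0|ME2|BR1|rd2|wr2
(3) want 1×ALU +2rd +1wr — yes → AL0|MU0|ME2|BR1|rd0|wr1
(4) want 1×BR +2rd +0wr — RD_PORT → AL0|MU0|ME2|BR1|rd0|wr1
(5) want 1×MUL +2rd +1wr — FU → AL0|MU0|ME2|BR1|rd0|wr1
(6) want 1×BR +2rd +0wr — RD_PORT → AL0|MU0|ME2|BR1|rd0|wr1

issued = [0, 1, 3]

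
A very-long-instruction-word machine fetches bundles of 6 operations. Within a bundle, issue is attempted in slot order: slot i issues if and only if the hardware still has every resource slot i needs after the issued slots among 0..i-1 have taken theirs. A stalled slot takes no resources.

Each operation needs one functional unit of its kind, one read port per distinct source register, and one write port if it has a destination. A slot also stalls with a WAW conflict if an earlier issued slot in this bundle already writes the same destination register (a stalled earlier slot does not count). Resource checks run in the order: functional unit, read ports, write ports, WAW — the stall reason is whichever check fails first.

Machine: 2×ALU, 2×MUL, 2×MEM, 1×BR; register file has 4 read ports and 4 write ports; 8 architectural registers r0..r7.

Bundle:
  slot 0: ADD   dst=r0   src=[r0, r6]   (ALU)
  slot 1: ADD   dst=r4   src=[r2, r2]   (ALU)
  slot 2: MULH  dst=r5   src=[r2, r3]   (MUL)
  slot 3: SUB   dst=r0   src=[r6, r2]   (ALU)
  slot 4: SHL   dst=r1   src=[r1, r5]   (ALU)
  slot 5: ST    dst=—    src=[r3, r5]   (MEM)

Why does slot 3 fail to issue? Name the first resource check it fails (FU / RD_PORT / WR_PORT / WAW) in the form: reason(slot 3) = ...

reason(slot 3) = FU

#0 ALU src=r0,r6 dispatched  <A:1 Mu:2 Ld:2 B:1 rd:2 wr:3>
#1 ALU src=r2,r2 dispatched  <A:0 Mu:2 Ld:2 B:1 rd:1 wr:2>
#2 MUL src=r2,r3 held:RD_PORT  <A:0 Mu:2 Ld:2 B:1 rd:1 wr:2>
#3 ALU src=r6,r2 held:FU  <A:0 Mu:2 Ld:2 B:1 rd:1 wr:2>
#4 ALU src=r1,r5 held:FU  <A:0 Mu:2 Ld:2 B:1 rd:1 wr:2>
#5 MEM src=r3,r5 held:RD_PORT  <A:0 Mu:2 Ld:2 B:1 rd:1 wr:2>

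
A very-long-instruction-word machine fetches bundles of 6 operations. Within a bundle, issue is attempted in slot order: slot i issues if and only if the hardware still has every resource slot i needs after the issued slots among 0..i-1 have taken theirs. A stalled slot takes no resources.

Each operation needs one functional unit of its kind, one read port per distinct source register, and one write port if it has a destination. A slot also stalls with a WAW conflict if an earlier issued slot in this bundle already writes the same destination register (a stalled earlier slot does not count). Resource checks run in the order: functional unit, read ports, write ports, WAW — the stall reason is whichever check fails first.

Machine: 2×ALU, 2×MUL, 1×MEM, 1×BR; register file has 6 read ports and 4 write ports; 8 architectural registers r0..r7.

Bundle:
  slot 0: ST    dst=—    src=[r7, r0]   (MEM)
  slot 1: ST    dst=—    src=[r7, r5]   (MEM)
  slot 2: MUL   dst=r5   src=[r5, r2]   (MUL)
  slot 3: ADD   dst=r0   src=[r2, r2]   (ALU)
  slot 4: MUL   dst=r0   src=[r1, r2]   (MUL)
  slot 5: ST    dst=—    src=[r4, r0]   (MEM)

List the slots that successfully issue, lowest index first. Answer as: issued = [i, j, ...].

[0] MEM needs rd=2 wr=0: ok; after: ALU=2 MUL=2 MEM=0 BR=1, R=4, W=4
[1] MEM needs rd=2 wr=0: FU; after: ALU=2 MUL=2 MEM=0 BR=1, R=4, W=4
[2] MUL needs rd=2 wr=1: ok; after: ALU=2 MUL=1 MEM=0 BR=1, R=2, W=3
[3] ALU needs rd=1 wr=1: ok; after: ALU=1 MUL=1 MEM=0 BR=1, R=1, W=2
[4] MUL needs rd=2 wr=1: RD_PORT; after: ALU=1 MUL=1 MEM=0 BR=1, R=1, W=2
[5] MEM needs rd=2 wr=0: FU; after: ALU=1 MUL=1 MEM=0 BR=1, R=1, W=2

issued = [0, 2, 3]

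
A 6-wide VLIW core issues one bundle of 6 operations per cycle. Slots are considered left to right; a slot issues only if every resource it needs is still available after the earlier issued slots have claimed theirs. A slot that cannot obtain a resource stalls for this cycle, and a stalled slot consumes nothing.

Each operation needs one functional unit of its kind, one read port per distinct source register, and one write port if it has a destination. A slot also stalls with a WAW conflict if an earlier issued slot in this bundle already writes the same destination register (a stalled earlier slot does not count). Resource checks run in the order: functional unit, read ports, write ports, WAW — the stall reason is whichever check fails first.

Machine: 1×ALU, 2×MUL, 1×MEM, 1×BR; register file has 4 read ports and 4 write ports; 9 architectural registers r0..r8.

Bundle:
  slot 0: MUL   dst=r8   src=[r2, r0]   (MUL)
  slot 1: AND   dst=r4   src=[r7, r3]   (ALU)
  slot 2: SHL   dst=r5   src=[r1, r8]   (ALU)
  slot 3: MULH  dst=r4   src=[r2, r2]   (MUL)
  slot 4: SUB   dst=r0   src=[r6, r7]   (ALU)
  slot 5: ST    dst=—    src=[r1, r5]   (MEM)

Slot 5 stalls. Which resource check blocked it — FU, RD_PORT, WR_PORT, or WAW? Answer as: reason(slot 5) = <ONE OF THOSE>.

reason(slot 5) = RD_PORT

  0. MUL→r8 ⇒ go  {1A/1Mu/1Ld/1B | 2r 3w}
  1. ALU→r4 ⇒ go  {0A/1Mu/1Ld/1B | 0r 2w}
  2. ALU→r5 ⇒ no(FU)  {0A/1Mu/1Ld/1B | 0r 2w}
  3. MUL→r4 ⇒ no(RD_PORT)  {0A/1Mu/1Ld/1B | 0r 2w}
  4. ALU→r0 ⇒ no(FU)  {0A/1Mu/1Ld/1B | 0r 2w}
  5. MEM ⇒ no(RD_PORT)  {0A/1Mu/1Ld/1B | 0r 2w}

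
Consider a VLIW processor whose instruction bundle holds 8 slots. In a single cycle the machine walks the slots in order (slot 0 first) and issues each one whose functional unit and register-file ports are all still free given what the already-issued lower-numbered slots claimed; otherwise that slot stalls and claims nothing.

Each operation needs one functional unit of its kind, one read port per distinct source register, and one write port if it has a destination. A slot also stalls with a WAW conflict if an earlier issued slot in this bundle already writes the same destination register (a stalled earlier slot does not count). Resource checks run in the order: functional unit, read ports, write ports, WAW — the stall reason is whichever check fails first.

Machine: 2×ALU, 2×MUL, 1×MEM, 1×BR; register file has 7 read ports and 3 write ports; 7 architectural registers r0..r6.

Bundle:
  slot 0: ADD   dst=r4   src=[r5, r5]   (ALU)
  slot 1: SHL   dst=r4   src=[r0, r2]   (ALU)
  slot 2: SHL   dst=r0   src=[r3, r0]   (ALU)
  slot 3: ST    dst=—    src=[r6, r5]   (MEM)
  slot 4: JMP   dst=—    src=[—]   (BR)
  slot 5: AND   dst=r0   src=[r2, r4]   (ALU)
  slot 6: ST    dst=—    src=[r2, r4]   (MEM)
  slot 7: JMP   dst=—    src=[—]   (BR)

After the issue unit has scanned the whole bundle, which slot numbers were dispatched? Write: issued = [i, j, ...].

slot 0 (ALU): ISSUE — free A1,Mu2,Ld1,B1 rp6 wp2
slot 1 (ALU): stall WAW — free A1,Mu2,Ld1,B1 rp6 wp2
slot 2 (ALU): ISSUE — free A0,Mu2,Ld1,B1 rp4 wp1
slot 3 (MEM): ISSUE — free A0,Mu2,Ld0,B1 rp2 wp1
slot 4 (BR): ISSUE — free A0,Mu2,Ld0,B0 rp2 wp1
slot 5 (ALU): stall FU — free A0,Mu2,Ld0,B0 rp2 wp1
slot 6 (MEM): stall FU — free A0,Mu2,Ld0,B0 rp2 wp1
slot 7 (BR): stall FU — free A0,Mu2,Ld0,B0 rp2 wp1

issued = [0, 2, 3, 4]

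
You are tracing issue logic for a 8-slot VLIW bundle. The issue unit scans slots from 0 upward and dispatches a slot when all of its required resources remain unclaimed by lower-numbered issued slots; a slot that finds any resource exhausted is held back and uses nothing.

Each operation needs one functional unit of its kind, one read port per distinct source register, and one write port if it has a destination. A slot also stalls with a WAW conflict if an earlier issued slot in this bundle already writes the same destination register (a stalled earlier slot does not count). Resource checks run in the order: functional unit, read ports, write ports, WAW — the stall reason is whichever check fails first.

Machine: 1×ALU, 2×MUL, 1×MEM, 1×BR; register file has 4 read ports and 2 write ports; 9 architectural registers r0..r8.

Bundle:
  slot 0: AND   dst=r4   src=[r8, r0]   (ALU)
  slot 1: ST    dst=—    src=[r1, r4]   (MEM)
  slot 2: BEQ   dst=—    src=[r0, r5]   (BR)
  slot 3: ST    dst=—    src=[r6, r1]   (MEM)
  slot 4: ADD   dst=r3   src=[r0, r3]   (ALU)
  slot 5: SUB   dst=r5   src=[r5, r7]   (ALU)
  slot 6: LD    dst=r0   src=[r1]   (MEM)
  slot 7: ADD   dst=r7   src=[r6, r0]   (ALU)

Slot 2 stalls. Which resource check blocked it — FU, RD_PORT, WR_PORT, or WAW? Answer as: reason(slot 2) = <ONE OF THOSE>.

slot 0 (ALU): ISSUE — free A0,Mu2,Ld1,B1 rp2 wp1
slot 1 (MEM): ISSUE — free A0,Mu2,Ld0,B1 rp0 wp1
slot 2 (BR): stall RD_PORT — free A0,Mu2,Ld0,B1 rp0 wp1
slot 3 (MEM): stall FU — free A0,Mu2,Ld0,B1 rp0 wp1
slot 4 (ALU): stall FU — free A0,Mu2,Ld0,B1 rp0 wp1
slot 5 (ALU): stall FU — free A0,Mu2,Ld0,B1 rp0 wp1
slot 6 (MEM): stall FU — free A0,Mu2,Ld0,B1 rp0 wp1
slot 7 (ALU): stall FU — free A0,Mu2,Ld0,B1 rp0 wp1

reason(slot 2) = RD_PORT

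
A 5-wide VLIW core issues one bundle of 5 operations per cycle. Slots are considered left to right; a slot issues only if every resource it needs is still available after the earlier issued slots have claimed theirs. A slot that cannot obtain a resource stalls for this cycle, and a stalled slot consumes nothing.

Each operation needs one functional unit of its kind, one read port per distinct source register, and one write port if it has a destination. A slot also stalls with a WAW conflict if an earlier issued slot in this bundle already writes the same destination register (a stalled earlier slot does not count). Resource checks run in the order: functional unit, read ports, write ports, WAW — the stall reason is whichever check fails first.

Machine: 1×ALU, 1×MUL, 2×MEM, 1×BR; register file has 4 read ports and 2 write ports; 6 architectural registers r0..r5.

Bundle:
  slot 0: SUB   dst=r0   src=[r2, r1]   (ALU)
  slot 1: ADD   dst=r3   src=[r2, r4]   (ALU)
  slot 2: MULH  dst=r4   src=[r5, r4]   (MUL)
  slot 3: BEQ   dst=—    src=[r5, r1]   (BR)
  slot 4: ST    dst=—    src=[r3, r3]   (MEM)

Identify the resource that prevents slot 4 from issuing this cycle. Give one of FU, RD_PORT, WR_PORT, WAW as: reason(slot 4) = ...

reason(slot 4) = RD_PORT

[0] ALU needs rd=2 wr=1: ok; after: ALU=0 MUL=1 MEM=2 BR=1, R=2, W=1
[1] ALU needs rd=2 wr=1: FU; after: ALU=0 MUL=1 MEM=2 BR=1, R=2, W=1
[2] MUL needs rd=2 wr=1: ok; after: ALU=0 MUL=0 MEM=2 BR=1, R=0, W=0
[3] BR needs rd=2 wr=0: RD_PORT; after: ALU=0 MUL=0 MEM=2 BR=1, R=0, W=0
[4] MEM needs rd=1 wr=0: RD_PORT; after: ALU=0 MUL=0 MEM=2 BR=1, R=0, W=0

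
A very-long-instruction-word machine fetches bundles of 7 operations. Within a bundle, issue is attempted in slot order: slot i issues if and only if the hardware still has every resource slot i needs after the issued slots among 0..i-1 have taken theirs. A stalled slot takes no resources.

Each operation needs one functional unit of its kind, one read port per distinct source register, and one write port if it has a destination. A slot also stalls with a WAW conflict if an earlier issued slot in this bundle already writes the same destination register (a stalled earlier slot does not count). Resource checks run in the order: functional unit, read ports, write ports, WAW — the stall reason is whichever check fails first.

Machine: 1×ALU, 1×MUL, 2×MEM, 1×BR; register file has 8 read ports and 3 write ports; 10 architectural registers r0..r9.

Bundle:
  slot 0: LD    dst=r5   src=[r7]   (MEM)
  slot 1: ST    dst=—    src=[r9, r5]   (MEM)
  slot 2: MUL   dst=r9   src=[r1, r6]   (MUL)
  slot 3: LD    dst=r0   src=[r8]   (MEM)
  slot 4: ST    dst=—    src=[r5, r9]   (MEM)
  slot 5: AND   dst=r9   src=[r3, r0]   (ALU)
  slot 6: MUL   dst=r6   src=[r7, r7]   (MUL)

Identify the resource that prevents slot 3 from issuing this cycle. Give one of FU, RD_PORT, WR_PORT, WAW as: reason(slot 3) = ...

reason(slot 3) = FU

#0 MEM src=r7 dispatched  <A:1 Mu:1 Ld:1 B:1 rd:7 wr:2>
#1 MEM src=r9,r5 dispatched  <A:1 Mu:1 Ld:0 B:1 rd:5 wr:2>
#2 MUL src=r1,r6 dispatched  <A:1 Mu:0 Ld:0 B:1 rd:3 wr:1>
#3 MEM src=r8 held:FU  <A:1 Mu:0 Ld:0 B:1 rd:3 wr:1>
#4 MEM src=r5,r9 held:FU  <A:1 Mu:0 Ld:0 B:1 rd:3 wr:1>
#5 ALU src=r3,r0 held:WAW  <A:1 Mu:0 Ld:0 B:1 rd:3 wr:1>
#6 MUL src=r7,r7 held:FU  <A:1 Mu:0 Ld:0 B:1 rd:3 wr:1>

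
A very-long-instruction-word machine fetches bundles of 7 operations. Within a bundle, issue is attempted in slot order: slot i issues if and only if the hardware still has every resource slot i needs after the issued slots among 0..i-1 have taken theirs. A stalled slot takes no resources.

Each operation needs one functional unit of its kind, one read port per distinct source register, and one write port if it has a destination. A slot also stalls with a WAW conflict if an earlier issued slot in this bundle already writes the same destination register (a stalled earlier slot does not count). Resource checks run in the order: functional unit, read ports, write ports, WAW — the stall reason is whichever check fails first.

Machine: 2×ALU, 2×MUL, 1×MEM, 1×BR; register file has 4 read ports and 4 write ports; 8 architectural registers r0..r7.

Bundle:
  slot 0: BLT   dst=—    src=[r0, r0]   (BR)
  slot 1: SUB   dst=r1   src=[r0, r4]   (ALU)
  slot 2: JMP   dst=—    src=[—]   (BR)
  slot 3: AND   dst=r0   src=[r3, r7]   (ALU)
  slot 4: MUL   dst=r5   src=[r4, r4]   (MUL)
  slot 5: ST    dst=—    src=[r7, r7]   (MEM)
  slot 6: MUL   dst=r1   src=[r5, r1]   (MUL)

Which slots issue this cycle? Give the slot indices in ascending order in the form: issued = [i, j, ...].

slot 0 (BR): ISSUE — free A2,Mu2,Ld1,B0 rp3 wp4
slot 1 (ALU): ISSUE — free A1,Mu2,Ld1,B0 rp1 wp3
slot 2 (BR): stall FU — free A1,Mu2,Ld1,B0 rp1 wp3
slot 3 (ALU): stall RD_PORT — free A1,Mu2,Ld1,B0 rp1 wp3
slot 4 (MUL): ISSUE — free A1,Mu1,Ld1,B0 rp0 wp2
slot 5 (MEM): stall RD_PORT — free A1,Mu1,Ld1,B0 rp0 wp2
slot 6 (MUL): stall RD_PORT — free A1,Mu1,Ld1,B0 rp0 wp2

issued = [0, 1, 4]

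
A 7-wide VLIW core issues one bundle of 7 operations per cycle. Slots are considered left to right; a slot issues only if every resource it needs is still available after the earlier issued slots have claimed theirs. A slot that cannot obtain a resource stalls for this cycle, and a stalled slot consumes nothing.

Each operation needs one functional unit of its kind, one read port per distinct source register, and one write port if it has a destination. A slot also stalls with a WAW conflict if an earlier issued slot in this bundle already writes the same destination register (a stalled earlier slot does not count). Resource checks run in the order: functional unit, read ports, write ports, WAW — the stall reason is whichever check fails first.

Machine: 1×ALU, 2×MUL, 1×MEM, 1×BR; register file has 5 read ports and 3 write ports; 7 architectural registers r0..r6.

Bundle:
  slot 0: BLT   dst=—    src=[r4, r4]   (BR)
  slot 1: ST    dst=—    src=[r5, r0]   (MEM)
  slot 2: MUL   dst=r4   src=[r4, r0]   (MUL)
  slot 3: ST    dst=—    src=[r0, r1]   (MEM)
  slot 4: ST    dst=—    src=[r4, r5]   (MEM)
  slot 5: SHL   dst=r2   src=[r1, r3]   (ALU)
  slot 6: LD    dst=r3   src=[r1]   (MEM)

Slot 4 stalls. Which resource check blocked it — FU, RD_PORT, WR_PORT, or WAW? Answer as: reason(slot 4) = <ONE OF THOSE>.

reason(slot 4) = FU

#0 BR src=r4,r4 dispatched  <A:1 Mu:2 Ld:1 B:0 rd:4 wr:3>
#1 MEM src=r5,r0 dispatched  <A:1 Mu:2 Ld:0 B:0 rd:2 wr:3>
#2 MUL src=r4,r0 dispatched  <A:1 Mu:1 Ld:0 B:0 rd:0 wr:2>
#3 MEM src=r0,r1 held:FU  <A:1 Mu:1 Ld:0 B:0 rd:0 wr:2>
#4 MEM src=r4,r5 held:FU  <A:1 Mu:1 Ld:0 B:0 rd:0 wr:2>
#5 ALU src=r1,r3 held:RD_PORT  <A:1 Mu:1 Ld:0 B:0 rd:0 wr:2>
#6 MEM src=r1 held:FU  <A:1 Mu:1 Ld:0 B:0 rd:0 wr:2>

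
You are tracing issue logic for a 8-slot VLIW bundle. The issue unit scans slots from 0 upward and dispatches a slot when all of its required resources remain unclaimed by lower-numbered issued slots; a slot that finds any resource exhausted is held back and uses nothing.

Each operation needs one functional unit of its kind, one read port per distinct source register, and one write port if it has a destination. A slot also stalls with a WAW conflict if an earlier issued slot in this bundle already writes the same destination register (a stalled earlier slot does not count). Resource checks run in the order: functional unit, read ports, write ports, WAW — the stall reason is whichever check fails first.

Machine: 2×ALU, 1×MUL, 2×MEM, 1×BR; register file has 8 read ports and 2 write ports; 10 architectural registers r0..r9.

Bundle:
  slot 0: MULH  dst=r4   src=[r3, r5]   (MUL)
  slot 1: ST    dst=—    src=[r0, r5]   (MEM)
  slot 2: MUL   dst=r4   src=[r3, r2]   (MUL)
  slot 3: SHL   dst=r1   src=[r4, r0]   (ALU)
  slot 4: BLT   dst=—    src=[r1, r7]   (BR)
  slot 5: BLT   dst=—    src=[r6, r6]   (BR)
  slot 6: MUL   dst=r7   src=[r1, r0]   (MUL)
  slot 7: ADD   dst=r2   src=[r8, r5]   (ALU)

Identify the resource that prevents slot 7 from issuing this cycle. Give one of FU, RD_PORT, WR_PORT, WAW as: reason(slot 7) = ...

slot 0 (MUL): ISSUE — free A2,Mu0,Ld2,B1 rp6 wp1
slot 1 (MEM): ISSUE — free A2,Mu0,Ld1,B1 rp4 wp1
slot 2 (MUL): stall FU — free A2,Mu0,Ld1,B1 rp4 wp1
slot 3 (ALU): ISSUE — free A1,Mu0,Ld1,B1 rp2 wp0
slot 4 (BR): ISSUE — free A1,Mu0,Ld1,B0 rp0 wp0
slot 5 (BR): stall FU — free A1,Mu0,Ld1,B0 rp0 wp0
slot 6 (MUL): stall FU — free A1,Mu0,Ld1,B0 rp0 wp0
slot 7 (ALU): stall RD_PORT — free A1,Mu0,Ld1,B0 rp0 wp0

reason(slot 7) = RD_PORT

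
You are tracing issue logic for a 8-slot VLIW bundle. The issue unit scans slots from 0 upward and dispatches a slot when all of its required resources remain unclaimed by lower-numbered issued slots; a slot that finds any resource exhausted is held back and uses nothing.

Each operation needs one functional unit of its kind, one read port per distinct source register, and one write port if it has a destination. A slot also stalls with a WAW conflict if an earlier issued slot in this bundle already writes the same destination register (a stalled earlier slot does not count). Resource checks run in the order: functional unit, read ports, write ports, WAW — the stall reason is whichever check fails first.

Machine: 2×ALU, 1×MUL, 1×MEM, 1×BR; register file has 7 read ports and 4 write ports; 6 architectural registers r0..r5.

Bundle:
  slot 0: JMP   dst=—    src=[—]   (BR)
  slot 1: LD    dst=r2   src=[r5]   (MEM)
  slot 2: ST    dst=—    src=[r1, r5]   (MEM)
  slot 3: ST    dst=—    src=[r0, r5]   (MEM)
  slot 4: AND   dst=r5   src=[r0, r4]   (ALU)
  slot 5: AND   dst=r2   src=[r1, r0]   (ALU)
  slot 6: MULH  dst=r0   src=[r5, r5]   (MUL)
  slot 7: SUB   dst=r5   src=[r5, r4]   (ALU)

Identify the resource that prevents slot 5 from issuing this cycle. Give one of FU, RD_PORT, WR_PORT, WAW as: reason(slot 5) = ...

#0 BR src=- dispatched  <A:2 Mu:1 Ld:1 B:0 rd:7 wr:4>
#1 MEM src=r5 dispatched  <A:2 Mu:1 Ld:0 B:0 rd:6 wr:3>
#2 MEM src=r1,r5 held:FU  <A:2 Mu:1 Ld:0 B:0 rd:6 wr:3>
#3 MEM src=r0,r5 held:FU  <A:2 Mu:1 Ld:0 B:0 rd:6 wr:3>
#4 ALU src=r0,r4 dispatched  <A:1 Mu:1 Ld:0 B:0 rd:4 wr:2>
#5 ALU src=r1,r0 held:WAW  <A:1 Mu:1 Ld:0 B:0 rd:4 wr:2>
#6 MUL src=r5,r5 dispatched  <A:1 Mu:0 Ld:0 B:0 rd:3 wr:1>
#7 ALU src=r5,r4 held:WAW  <A:1 Mu:0 Ld:0 B:0 rd:3 wr:1>

reason(slot 5) = WAW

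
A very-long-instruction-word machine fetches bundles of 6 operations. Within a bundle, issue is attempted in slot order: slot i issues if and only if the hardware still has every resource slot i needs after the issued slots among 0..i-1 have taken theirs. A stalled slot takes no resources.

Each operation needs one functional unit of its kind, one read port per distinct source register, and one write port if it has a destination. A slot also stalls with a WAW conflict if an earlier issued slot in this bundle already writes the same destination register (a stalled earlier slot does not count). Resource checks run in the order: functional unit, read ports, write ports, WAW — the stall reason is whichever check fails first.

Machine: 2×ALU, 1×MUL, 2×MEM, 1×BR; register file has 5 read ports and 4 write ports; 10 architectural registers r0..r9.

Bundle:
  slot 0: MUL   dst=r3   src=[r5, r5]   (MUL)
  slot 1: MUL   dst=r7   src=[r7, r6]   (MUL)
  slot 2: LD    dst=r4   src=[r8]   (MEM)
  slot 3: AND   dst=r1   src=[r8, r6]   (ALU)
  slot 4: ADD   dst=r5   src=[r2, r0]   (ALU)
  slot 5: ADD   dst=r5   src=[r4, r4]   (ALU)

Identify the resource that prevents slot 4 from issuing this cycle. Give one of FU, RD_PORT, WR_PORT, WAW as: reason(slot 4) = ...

reason(slot 4) = RD_PORT

slot 0 (MUL): ISSUE — free A2,Mu0,Ld2,B1 rp4 wp3
slot 1 (MUL): stall FU — free A2,Mu0,Ld2,B1 rp4 wp3
slot 2 (MEM): ISSUE — free A2,Mu0,Ld1,B1 rp3 wp2
slot 3 (ALU): ISSUE — free A1,Mu0,Ld1,B1 rp1 wp1
slot 4 (ALU): stall RD_PORT — free A1,Mu0,Ld1,B1 rp1 wp1
slot 5 (ALU): ISSUE — free A0,Mu0,Ld1,B1 rp0 wp0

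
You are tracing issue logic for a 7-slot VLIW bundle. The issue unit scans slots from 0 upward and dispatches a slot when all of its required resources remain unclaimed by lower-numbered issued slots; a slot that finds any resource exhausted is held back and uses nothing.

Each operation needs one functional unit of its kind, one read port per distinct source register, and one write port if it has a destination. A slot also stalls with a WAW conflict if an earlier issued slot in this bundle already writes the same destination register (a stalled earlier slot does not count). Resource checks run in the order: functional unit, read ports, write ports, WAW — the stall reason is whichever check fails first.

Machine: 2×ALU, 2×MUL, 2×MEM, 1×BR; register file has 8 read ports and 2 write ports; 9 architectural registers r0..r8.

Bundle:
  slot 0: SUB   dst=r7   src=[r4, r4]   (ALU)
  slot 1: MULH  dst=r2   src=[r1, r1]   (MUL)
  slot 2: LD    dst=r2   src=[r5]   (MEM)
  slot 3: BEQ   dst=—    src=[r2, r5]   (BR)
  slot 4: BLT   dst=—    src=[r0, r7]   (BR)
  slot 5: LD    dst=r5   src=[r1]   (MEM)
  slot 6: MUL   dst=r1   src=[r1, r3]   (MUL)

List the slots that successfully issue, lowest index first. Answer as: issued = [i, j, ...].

#0 ALU src=r4,r4 dispatched  <A:1 Mu:2 Ld:2 B:1 rd:7 wr:1>
#1 MUL src=r1,r1 dispatched  <A:1 Mu:1 Ld:2 B:1 rd:6 wr:0>
#2 MEM src=r5 held:WR_PORT  <A:1 Mu:1 Ld:2 B:1 rd:6 wr:0>
#3 BR src=r2,r5 dispatched  <A:1 Mu:1 Ld:2 B:0 rd:4 wr:0>
#4 BR src=r0,r7 held:FU  <A:1 Mu:1 Ld:2 B:0 rd:4 wr:0>
#5 MEM src=r1 held:WR_PORT  <A:1 Mu:1 Ld:2 B:0 rd:4 wr:0>
#6 MUL src=r1,r3 held:WR_PORT  <A:1 Mu:1 Ld:2 B:0 rd:4 wr:0>

issued = [0, 1, 3]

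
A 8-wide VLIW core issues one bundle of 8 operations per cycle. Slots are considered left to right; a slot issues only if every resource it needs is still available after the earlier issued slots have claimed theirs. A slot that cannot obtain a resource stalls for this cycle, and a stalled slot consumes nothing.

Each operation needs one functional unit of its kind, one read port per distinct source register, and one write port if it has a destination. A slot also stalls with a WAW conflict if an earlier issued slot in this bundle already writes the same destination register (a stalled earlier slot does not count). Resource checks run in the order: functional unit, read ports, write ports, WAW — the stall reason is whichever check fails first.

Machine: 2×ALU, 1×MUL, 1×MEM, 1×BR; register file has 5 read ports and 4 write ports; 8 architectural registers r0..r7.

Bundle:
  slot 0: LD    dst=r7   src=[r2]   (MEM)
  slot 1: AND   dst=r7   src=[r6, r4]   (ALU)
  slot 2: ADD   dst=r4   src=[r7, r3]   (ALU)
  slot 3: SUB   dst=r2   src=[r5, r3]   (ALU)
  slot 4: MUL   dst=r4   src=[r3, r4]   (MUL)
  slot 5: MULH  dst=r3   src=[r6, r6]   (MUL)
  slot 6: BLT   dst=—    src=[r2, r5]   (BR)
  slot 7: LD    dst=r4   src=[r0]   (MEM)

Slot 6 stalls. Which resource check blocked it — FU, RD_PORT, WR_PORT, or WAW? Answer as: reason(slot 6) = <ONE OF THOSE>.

[0] MEM needs rd=1 wr=1: ok; after: ALU=2 MUL=1 MEM=0 BR=1, R=4, W=3
[1] ALU needs rd=2 wr=1: WAW; after: ALU=2 MUL=1 MEM=0 BR=1, R=4, W=3
[2] ALU needs rd=2 wr=1: ok; after: ALU=1 MUL=1 MEM=0 BR=1, R=2, W=2
[3] ALU needs rd=2 wr=1: ok; after: ALU=0 MUL=1 MEM=0 BR=1, R=0, W=1
[4] MUL needs rd=2 wr=1: RD_PORT; after: ALU=0 MUL=1 MEM=0 BR=1, R=0, W=1
[5] MUL needs rd=1 wr=1: RD_PORT; after: ALU=0 MUL=1 MEM=0 BR=1, R=0, W=1
[6] BR needs rd=2 wr=0: RD_PORT; after: ALU=0 MUL=1 MEM=0 BR=1, R=0, W=1
[7] MEM needs rd=1 wr=1: FU; after: ALU=0 MUL=1 MEM=0 BR=1, R=0, W=1

reason(slot 6) = RD_PORT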